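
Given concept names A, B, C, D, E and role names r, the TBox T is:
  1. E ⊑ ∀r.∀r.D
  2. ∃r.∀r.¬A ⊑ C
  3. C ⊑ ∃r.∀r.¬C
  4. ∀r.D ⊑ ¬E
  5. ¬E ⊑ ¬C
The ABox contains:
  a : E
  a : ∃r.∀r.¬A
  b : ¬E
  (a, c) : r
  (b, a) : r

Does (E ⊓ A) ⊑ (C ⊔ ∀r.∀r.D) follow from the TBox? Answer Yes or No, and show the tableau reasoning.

Yes

1. (E ⊓ A) ⊑ (C ⊔ ∀r.∀r.D)  ⇔  ((E ⊓ A) ⊓ (¬C ⊓ ∃r.∃r.¬D)) unsat w.r.t. T
   all branches close; clash {C, ¬C} at x₀
2. Hence (E ⊓ A) ⊑ (C ⊔ ∀r.∀r.D): entailed.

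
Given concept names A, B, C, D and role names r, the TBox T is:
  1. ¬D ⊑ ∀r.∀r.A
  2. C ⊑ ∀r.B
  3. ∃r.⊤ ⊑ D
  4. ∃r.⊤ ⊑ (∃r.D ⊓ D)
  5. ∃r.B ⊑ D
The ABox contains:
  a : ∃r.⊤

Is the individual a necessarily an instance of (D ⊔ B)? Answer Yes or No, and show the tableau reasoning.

Yes

1. a : (D ⊔ B)?  L(a) = {∃r.⊤} ∪ {(¬D ⊓ ¬B)}
   clash {D, ¬D} at a — a ∈ (D ⊔ B)
2. Hence a : (D ⊔ B): entailed.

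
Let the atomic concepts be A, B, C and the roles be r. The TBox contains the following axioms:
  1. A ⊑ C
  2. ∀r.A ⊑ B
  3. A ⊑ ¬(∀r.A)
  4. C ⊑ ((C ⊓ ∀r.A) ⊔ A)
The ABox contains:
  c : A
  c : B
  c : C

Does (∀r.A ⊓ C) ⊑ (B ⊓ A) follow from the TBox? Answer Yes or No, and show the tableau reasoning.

No

1. (∀r.A ⊓ C) ⊑ (B ⊓ A)  ⇔  ((∀r.A ⊓ C) ⊓ (¬B ⊔ ¬A)) unsat w.r.t. T
   apply at x₀: ∀r.A⊑B; C⊑((C ⊓ ∀r.A) ⊔ A)
   open: L(x₀) ⊇ {B, C, ¬A, ∀r.A}
2. Hence (∀r.A ⊓ C) ⊑ (B ⊓ A): not entailed.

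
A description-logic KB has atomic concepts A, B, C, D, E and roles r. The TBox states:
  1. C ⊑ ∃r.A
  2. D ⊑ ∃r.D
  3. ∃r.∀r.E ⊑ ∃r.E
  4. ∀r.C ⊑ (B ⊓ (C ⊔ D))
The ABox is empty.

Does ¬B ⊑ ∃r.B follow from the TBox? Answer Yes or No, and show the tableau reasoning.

1. ¬B ⊑ ∃r.B  ⇔  (¬B ⊓ ∀r.¬B) unsat w.r.t. T
   open: L(x₀) ⊇ {¬B, ¬C, ¬D, ∀r.¬B, ∀r.∃r.¬E, …} (+ ∃-successors)
2. Hence ¬B ⊑ ∃r.B: not entailed.

No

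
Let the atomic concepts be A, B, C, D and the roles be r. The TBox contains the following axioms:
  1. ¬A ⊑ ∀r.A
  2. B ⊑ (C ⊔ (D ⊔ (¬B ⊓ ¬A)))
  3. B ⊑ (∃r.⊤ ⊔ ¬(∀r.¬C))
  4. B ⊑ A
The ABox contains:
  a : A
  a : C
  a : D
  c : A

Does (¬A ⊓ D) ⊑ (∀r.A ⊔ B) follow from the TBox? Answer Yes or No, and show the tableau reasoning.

1. (¬A ⊓ D) ⊑ (∀r.A ⊔ B)  ⇔  ((¬A ⊓ D) ⊓ (∃r.¬A ⊓ ¬B)) unsat w.r.t. T
   all branches close; clash {A, ¬A} at an ∃-successor
2. Hence (¬A ⊓ D) ⊑ (∀r.A ⊔ B): entailed.

Yes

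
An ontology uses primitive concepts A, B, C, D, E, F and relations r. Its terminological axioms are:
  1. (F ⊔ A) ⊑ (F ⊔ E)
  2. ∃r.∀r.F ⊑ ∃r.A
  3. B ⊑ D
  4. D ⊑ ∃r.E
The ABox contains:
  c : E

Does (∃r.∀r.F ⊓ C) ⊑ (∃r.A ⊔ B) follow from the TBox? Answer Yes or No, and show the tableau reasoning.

1. (∃r.∀r.F ⊓ C) ⊑ (∃r.A ⊔ B)  ⇔  ((∃r.∀r.F ⊓ C) ⊓ (∀r.¬A ⊓ ¬B)) unsat w.r.t. T
   all branches close; clash {A, ¬A} at an ∃-successor
2. Hence (∃r.∀r.F ⊓ C) ⊑ (∃r.A ⊔ B): entailed.

Yes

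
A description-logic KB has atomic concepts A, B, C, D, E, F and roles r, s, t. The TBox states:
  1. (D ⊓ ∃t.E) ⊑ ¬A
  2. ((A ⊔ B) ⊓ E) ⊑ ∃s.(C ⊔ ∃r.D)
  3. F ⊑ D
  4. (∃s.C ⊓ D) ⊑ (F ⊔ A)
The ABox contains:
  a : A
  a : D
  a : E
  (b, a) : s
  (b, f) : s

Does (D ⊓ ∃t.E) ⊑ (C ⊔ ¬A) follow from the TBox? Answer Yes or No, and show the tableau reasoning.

Yes

1. (D ⊓ ∃t.E) ⊑ (C ⊔ ¬A)  ⇔  ((D ⊓ ∃t.E) ⊓ (¬C ⊓ A)) unsat w.r.t. T
   all branches close; clash {A, ¬A} at x₀
2. Hence (D ⊓ ∃t.E) ⊑ (C ⊔ ¬A): entailed.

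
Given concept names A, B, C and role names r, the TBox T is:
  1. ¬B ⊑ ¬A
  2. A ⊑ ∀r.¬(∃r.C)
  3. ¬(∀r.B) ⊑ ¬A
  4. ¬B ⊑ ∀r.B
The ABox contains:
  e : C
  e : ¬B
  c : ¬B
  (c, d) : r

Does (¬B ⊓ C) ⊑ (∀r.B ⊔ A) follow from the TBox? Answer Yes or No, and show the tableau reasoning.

Yes

1. (¬B ⊓ C) ⊑ (∀r.B ⊔ A)  ⇔  ((¬B ⊓ C) ⊓ (∃r.¬B ⊓ ¬A)) unsat w.r.t. T
   all branches close; clash {B, ¬B} at an ∃-successor
2. Hence (¬B ⊓ C) ⊑ (∀r.B ⊔ A): entailed.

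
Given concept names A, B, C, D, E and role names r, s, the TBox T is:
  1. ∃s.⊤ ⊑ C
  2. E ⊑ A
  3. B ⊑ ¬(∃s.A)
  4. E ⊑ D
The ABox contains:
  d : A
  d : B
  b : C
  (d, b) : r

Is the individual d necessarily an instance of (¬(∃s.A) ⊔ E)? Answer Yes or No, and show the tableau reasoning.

Yes

1. d : (¬(∃s.A) ⊔ E)?  L(d) = {A, B} ∪ {(∃s.A ⊓ ¬E)}
   clash {A, ¬A} at an ∃-successor — d ∈ (¬(∃s.A) ⊔ E)
2. Hence d : (¬(∃s.A) ⊔ E): entailed.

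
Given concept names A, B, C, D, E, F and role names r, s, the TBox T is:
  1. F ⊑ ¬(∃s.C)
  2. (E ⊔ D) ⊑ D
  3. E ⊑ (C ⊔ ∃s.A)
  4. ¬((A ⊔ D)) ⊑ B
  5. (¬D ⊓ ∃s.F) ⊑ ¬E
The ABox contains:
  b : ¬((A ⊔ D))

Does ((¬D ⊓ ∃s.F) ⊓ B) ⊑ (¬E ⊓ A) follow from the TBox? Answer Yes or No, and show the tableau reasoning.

1. ((¬D ⊓ ∃s.F) ⊓ B) ⊑ (¬E ⊓ A)  ⇔  (((¬D ⊓ ∃s.F) ⊓ B) ⊓ (E ⊔ ¬A)) unsat w.r.t. T
   apply at x₀: (¬D ⊓ ∃s.F)⊑¬E
   open: L(x₀) ⊇ {B, ¬A, ¬D, ¬E, ¬F, …} (+ ∃-successors)
2. Hence ((¬D ⊓ ∃s.F) ⊓ B) ⊑ (¬E ⊓ A): not entailed.

No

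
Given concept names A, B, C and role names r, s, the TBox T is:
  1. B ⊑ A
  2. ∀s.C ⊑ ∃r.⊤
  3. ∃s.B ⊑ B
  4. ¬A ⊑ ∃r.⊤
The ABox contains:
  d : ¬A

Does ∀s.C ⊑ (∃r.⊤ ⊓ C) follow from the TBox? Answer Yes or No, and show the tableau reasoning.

1. ∀s.C ⊑ (∃r.⊤ ⊓ C)  ⇔  (∀s.C ⊓ (∀r.⊥ ⊔ ¬C)) unsat w.r.t. T
   apply at x₀: ∀s.C⊑∃r.⊤
   open: L(x₀) ⊇ {A, ¬C, ∀s.C, ∀s.¬B, ∃r.⊤} (+ ∃-successors)
2. Hence ∀s.C ⊑ (∃r.⊤ ⊓ C): not entailed.

No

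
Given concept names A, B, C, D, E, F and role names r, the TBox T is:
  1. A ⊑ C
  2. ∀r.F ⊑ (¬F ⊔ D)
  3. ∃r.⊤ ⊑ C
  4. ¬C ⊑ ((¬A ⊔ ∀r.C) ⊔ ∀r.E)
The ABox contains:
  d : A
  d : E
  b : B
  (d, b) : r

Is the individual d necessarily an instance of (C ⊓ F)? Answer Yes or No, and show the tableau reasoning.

No

1. d : (C ⊓ F)?  L(d) = {A, E} ∪ {(¬C ⊔ ¬F)}
   apply at d: A⊑C
   open: L(d) ⊇ {A, C, E, ¬F, ∃r.¬F} (+ ∃-successors) — d ∉ (C ⊓ F) possible
2. Hence d : (C ⊓ F): not entailed.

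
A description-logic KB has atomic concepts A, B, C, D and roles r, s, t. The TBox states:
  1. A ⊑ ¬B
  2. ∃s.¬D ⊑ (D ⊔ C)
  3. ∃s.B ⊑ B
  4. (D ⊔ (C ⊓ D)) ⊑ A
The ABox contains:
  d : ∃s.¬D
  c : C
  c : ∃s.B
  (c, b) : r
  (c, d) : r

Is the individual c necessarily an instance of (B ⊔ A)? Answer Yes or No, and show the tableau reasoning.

Yes

1. c : (B ⊔ A)?  L(c) = {C, ∃s.B} ∪ {(¬B ⊓ ¬A)}
   clash {B, ¬B} at c — c ∈ (B ⊔ A)
2. Hence c : (B ⊔ A): entailed.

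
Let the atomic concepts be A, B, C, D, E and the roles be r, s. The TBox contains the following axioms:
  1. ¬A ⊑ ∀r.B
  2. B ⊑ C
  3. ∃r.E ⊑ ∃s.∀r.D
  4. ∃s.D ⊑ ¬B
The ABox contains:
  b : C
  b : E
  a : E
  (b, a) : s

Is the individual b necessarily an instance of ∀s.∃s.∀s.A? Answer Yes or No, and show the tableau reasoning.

1. b : ∀s.∃s.∀s.A?  L(b) = {C, E} ∪ {∃s.∀s.∃s.¬A}
   open: L(b) ⊇ {A, C, E, ∀r.¬E, ∀s.¬D, …} (+ ∃-successors) — b ∉ ∀s.∃s.∀s.A possible
2. Hence b : ∀s.∃s.∀s.A: not entailed.

No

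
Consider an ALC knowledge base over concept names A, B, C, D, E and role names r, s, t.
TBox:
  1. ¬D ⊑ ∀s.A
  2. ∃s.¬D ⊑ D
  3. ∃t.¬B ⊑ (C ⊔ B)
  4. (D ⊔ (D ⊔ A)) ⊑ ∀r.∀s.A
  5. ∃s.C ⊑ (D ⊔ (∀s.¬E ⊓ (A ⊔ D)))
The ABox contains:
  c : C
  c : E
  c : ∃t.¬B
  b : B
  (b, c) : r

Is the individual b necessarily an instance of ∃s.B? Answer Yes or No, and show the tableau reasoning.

No

1. b : ∃s.B?  L(b) = {B} ∪ {∀s.¬B}
   open: L(b) ⊇ {B, D, ∀r.∀s.A, ∀s.¬B, ∀s.¬C, …} — b ∉ ∃s.B possible
2. Hence b : ∃s.B: not entailed.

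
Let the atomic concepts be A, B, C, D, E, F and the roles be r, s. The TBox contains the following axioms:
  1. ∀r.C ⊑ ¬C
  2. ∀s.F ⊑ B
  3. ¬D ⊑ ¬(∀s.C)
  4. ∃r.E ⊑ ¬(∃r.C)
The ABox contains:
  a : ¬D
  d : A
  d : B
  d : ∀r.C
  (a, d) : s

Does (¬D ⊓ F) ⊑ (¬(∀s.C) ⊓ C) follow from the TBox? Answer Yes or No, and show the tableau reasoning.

1. (¬D ⊓ F) ⊑ (¬(∀s.C) ⊓ C)  ⇔  ((¬D ⊓ F) ⊓ (∀s.C ⊔ ¬C)) unsat w.r.t. T
   apply at x₀: ¬D⊑¬(∀s.C)
   open: L(x₀) ⊇ {F, ¬C, ¬D, ∀r.¬E, ∃s.¬C, …} (+ ∃-successors)
2. Hence (¬D ⊓ F) ⊑ (¬(∀s.C) ⊓ C): not entailed.

No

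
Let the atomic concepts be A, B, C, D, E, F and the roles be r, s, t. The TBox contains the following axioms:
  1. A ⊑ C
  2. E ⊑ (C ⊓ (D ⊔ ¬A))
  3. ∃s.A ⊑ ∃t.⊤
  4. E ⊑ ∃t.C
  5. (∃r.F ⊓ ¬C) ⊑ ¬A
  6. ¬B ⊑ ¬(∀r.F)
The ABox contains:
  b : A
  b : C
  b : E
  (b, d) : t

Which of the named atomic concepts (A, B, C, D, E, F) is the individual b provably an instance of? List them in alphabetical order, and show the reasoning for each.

1. b : A?  L(b) = {A, C, E} ∪ {¬A}
   clash {A, ¬A} at b — b ∈ A
2. b : B?  L(b) = {A, C, E} ∪ {¬B}
   apply at b: E⊑(C ⊓ (D ⊔ ¬A)); E⊑∃t.C; ¬B⊑¬(∀r.F)
   open: L(b) ⊇ {A, C, D, E, ¬B, …} (+ ∃-successors) — b ∉ B possible
3. b : C?  L(b) = {A, C, E} ∪ {¬C}
   clash {C, ¬C} at b — b ∈ C
4. b : D?  L(b) = {A, C, E} ∪ {¬D}
   clash {A, ¬A} at b — b ∈ D
5. b : E?  L(b) = {A, C, E} ∪ {¬E}
   clash {E, ¬E} at b — b ∈ E
6. b : F?  L(b) = {A, C, E} ∪ {¬F}
   apply at b: E⊑(C ⊓ (D ⊔ ¬A)); E⊑∃t.C
   open: L(b) ⊇ {A, B, C, D, E, …} (+ ∃-successors) — b ∉ F possible
7. Entailed for b: {A, C, D, E}

{A, C, D, E}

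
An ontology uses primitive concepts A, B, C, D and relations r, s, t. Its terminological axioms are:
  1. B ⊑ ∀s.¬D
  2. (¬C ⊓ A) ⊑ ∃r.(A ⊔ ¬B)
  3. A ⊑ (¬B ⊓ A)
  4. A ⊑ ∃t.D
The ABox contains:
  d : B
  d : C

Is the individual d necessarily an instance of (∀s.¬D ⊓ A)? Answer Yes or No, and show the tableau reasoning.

1. d : (∀s.¬D ⊓ A)?  L(d) = {B, C} ∪ {(∃s.D ⊔ ¬A)}
   apply at d: B⊑∀s.¬D
   open: L(d) ⊇ {B, C, ¬A, ∀s.¬D} — d ∉ (∀s.¬D ⊓ A) possible
2. Hence d : (∀s.¬D ⊓ A): not entailed.

No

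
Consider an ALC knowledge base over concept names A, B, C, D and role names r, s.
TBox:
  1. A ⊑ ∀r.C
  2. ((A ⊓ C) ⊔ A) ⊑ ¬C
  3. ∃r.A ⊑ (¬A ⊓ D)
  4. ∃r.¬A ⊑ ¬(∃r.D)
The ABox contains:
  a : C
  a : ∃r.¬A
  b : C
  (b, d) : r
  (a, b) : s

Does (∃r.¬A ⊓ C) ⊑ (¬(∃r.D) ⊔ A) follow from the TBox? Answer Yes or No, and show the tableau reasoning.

1. (∃r.¬A ⊓ C) ⊑ (¬(∃r.D) ⊔ A)  ⇔  ((∃r.¬A ⊓ C) ⊓ (∃r.D ⊓ ¬A)) unsat w.r.t. T
   all branches close; clash {C, ¬C} at x₀
2. Hence (∃r.¬A ⊓ C) ⊑ (¬(∃r.D) ⊔ A): entailed.

Yes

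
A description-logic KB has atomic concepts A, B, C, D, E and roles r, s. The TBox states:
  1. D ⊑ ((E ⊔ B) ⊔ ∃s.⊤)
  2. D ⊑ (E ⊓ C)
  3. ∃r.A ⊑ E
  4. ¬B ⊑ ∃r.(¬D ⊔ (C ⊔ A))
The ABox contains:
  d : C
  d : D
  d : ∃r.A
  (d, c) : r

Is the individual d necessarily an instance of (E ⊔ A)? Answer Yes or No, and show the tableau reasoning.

1. d : (E ⊔ A)?  L(d) = {C, D, ∃r.A} ∪ {(¬E ⊓ ¬A)}
   clash {E, ¬E} at d — d ∈ (E ⊔ A)
2. Hence d : (E ⊔ A): entailed.

Yes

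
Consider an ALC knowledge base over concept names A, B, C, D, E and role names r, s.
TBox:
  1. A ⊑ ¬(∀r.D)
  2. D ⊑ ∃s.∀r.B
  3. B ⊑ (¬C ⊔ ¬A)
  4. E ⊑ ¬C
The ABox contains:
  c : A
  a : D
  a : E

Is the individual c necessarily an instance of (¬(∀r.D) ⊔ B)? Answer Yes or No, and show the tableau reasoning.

Yes

1. c : (¬(∀r.D) ⊔ B)?  L(c) = {A} ∪ {(∀r.D ⊓ ¬B)}
   clash {D, ¬D} at an ∃-successor — c ∈ (¬(∀r.D) ⊔ B)
2. Hence c : (¬(∀r.D) ⊔ B): entailed.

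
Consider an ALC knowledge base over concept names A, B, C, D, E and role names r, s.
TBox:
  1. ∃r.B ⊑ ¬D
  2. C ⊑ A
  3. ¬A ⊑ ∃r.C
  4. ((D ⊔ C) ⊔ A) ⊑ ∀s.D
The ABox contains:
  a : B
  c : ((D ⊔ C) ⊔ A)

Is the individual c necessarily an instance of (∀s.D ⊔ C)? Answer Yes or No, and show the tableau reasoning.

1. c : (∀s.D ⊔ C)?  L(c) = {((D ⊔ C) ⊔ A)} ∪ {(∃s.¬D ⊓ ¬C)}
   clash {D, ¬D} at an ∃-successor — c ∈ (∀s.D ⊔ C)
2. Hence c : (∀s.D ⊔ C): entailed.

Yes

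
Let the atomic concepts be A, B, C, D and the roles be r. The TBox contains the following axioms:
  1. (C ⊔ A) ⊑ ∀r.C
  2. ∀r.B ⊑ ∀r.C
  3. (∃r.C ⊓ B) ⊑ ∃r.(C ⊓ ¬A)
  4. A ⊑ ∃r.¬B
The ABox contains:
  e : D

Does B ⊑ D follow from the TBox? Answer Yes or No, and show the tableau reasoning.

1. B ⊑ D  ⇔  (B ⊓ ¬D) unsat w.r.t. T
   open: L(x₀) ⊇ {B, ¬A, ¬C, ¬D, ∀r.¬C, …} (+ ∃-successors)
2. Hence B ⊑ D: not entailed.

No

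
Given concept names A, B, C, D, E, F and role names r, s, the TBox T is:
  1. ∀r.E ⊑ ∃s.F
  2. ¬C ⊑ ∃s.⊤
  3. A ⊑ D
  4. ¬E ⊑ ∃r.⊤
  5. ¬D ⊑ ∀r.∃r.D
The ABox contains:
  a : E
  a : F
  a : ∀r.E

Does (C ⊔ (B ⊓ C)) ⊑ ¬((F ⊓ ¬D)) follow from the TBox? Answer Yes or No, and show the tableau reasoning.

No

1. (C ⊔ (B ⊓ C)) ⊑ ¬((F ⊓ ¬D))  ⇔  ((C ⊔ (B ⊓ C)) ⊓ (F ⊓ ¬D)) unsat w.r.t. T
   apply at x₀: ¬D⊑∀r.∃r.D
   open: L(x₀) ⊇ {C, E, F, ¬A, ¬D, …} (+ ∃-successors)
2. Hence (C ⊔ (B ⊓ C)) ⊑ ¬((F ⊓ ¬D)): not entailed.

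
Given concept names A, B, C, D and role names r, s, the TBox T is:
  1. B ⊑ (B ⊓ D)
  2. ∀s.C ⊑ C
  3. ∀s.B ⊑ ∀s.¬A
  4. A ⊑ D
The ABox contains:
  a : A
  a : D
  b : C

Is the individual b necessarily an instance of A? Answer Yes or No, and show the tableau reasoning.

No

1. b : A?  L(b) = {C} ∪ {¬A}
   open: L(b) ⊇ {C, ¬A, ¬B, ∃s.¬B} (+ ∃-successors) — b ∉ A possible
2. Hence b : A: not entailed.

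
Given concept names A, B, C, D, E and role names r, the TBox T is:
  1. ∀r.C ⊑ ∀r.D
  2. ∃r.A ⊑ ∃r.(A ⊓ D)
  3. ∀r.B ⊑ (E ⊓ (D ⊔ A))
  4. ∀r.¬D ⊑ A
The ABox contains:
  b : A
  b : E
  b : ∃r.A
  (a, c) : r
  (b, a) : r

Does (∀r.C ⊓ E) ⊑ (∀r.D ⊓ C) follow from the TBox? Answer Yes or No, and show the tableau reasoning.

No

1. (∀r.C ⊓ E) ⊑ (∀r.D ⊓ C)  ⇔  ((∀r.C ⊓ E) ⊓ (∃r.¬D ⊔ ¬C)) unsat w.r.t. T
   apply at x₀: ∀r.C⊑∀r.D
   open: L(x₀) ⊇ {E, ¬C, ∀r.C, ∀r.D, ∀r.¬A, …} (+ ∃-successors)
2. Hence (∀r.C ⊓ E) ⊑ (∀r.D ⊓ C): not entailed.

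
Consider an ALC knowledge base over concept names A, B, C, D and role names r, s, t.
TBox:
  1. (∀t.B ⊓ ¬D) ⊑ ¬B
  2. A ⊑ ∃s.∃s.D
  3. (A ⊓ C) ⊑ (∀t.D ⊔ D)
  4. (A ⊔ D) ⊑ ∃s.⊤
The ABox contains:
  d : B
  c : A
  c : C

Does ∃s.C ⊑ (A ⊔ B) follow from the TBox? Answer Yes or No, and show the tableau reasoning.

No

1. ∃s.C ⊑ (A ⊔ B)  ⇔  (∃s.C ⊓ (¬A ⊓ ¬B)) unsat w.r.t. T
   open: L(x₀) ⊇ {¬A, ¬B, ¬D, ∃s.C} (+ ∃-successors)
2. Hence ∃s.C ⊑ (A ⊔ B): not entailed.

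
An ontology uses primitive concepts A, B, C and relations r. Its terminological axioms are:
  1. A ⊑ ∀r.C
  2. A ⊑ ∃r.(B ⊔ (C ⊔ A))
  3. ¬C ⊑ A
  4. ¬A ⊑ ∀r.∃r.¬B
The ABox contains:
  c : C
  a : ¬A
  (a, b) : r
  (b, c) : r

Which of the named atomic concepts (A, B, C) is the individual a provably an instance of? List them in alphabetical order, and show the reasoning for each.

1. a : A?  L(a) = {¬A} ∪ {¬A}
   apply at a: ¬A⊑∀r.∃r.¬B
   open: L(a) ⊇ {C, ¬A, ∀r.∃r.¬B} — a ∉ A possible
2. a : B?  L(a) = {¬A} ∪ {¬B}
   apply at a: ¬A⊑∀r.∃r.¬B
   open: L(a) ⊇ {C, ¬A, ¬B, ∀r.∃r.¬B} — a ∉ B possible
3. a : C?  L(a) = {¬A} ∪ {¬C}
   clash {A, ¬A} at a — a ∈ C
4. Entailed for a: {C}

{C}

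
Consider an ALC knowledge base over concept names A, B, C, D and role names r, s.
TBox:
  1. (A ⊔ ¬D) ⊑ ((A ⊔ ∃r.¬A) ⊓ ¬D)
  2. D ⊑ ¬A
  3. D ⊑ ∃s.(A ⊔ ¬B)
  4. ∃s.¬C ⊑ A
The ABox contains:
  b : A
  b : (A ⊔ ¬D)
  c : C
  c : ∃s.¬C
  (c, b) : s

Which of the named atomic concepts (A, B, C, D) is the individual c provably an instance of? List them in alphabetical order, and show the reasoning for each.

1. c : A?  L(c) = {C, ∃s.¬C} ∪ {¬A}
   clash {A, ¬A} at c — c ∈ A
2. c : B?  L(c) = {C, ∃s.¬C} ∪ {¬B}
   apply at c: ∃s.¬C⊑A
   open: L(c) ⊇ {A, C, ¬B, ¬D, ∃s.¬C} (+ ∃-successors) — c ∉ B possible
3. c : C?  L(c) = {C, ∃s.¬C} ∪ {¬C}
   clash {C, ¬C} at c — c ∈ C
4. c : D?  L(c) = {C, ∃s.¬C} ∪ {¬D}
   apply at c: ∃s.¬C⊑A
   open: L(c) ⊇ {A, C, ¬D, ∃s.¬C} (+ ∃-successors) — c ∉ D possible
5. Entailed for c: {A, C}

{A, C}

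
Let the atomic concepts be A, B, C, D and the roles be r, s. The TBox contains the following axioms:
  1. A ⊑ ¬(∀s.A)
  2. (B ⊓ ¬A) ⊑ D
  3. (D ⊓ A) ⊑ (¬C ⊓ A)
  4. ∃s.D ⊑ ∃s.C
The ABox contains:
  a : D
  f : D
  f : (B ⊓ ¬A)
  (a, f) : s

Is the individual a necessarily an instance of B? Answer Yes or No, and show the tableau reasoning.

1. a : B?  L(a) = {D} ∪ {¬B}
   open: L(a) ⊇ {D, ¬A, ¬B, ∃s.C} (+ ∃-successors) — a ∉ B possible
2. Hence a : B: not entailed.

No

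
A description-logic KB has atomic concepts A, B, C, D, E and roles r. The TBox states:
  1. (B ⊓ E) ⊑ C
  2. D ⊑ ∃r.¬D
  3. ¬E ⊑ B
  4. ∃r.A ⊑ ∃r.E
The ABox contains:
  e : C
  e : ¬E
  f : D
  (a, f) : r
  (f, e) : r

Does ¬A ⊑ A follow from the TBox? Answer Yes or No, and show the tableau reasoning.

No

1. ¬A ⊑ A  ⇔  (¬A ⊓ ¬A) unsat w.r.t. T
   open: L(x₀) ⊇ {E, ¬A, ¬B, ¬D, ∀r.¬A}
2. Hence ¬A ⊑ A: not entailed.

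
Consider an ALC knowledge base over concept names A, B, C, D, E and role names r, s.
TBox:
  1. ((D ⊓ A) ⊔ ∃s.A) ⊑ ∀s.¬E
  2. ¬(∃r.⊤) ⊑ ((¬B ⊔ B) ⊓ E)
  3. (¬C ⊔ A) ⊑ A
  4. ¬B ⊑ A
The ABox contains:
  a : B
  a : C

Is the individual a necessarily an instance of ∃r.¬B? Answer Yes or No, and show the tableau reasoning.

1. a : ∃r.¬B?  L(a) = {B, C} ∪ {∀r.B}
   open: L(a) ⊇ {B, C, ¬A, ∀r.B, ∀s.¬A, …} (+ ∃-successors) — a ∉ ∃r.¬B possible
2. Hence a : ∃r.¬B: not entailed.

No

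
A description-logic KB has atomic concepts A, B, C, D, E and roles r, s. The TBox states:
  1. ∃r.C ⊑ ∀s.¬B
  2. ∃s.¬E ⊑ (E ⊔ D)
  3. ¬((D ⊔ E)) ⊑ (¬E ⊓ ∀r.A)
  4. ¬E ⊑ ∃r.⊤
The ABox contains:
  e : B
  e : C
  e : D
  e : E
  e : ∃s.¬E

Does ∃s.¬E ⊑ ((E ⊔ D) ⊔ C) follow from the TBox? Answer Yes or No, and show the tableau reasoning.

1. ∃s.¬E ⊑ ((E ⊔ D) ⊔ C)  ⇔  (∃s.¬E ⊓ ((¬E ⊓ ¬D) ⊓ ¬C)) unsat w.r.t. T
   all branches close; clash {D, ¬D} at x₀
2. Hence ∃s.¬E ⊑ ((E ⊔ D) ⊔ C): entailed.

Yes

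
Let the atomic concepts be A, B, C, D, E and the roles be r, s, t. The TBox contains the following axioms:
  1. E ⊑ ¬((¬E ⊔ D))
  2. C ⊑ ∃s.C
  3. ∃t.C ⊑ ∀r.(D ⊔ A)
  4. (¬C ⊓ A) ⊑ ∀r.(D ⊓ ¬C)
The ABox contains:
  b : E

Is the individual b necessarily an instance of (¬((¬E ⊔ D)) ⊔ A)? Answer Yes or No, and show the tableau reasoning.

1. b : (¬((¬E ⊔ D)) ⊔ A)?  L(b) = {E} ∪ {((¬E ⊔ D) ⊓ ¬A)}
   clash {D, ¬D} at b — b ∈ (¬((¬E ⊔ D)) ⊔ A)
2. Hence b : (¬((¬E ⊔ D)) ⊔ A): entailed.

Yes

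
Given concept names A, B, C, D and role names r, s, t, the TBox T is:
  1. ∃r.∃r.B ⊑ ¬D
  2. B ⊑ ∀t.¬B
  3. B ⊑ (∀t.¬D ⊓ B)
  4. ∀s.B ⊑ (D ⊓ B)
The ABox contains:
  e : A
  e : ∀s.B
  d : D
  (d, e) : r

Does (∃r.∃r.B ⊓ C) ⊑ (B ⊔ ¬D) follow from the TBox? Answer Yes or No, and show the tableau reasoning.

1. (∃r.∃r.B ⊓ C) ⊑ (B ⊔ ¬D)  ⇔  ((∃r.∃r.B ⊓ C) ⊓ (¬B ⊓ D)) unsat w.r.t. T
   all branches close; clash {B, ¬B} at x₀
2. Hence (∃r.∃r.B ⊓ C) ⊑ (B ⊔ ¬D): entailed.

Yes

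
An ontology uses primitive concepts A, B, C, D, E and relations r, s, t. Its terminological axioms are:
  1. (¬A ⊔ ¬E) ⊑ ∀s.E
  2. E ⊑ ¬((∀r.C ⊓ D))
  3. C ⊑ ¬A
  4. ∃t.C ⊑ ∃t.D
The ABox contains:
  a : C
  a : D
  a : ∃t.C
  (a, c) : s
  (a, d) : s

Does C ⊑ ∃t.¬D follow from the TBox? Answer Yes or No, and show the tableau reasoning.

No

1. C ⊑ ∃t.¬D  ⇔  (C ⊓ ∀t.D) unsat w.r.t. T
   apply at x₀: C⊑¬A
   open: L(x₀) ⊇ {C, ¬A, ¬E, ∀s.E, ∀t.D, …}
2. Hence C ⊑ ∃t.¬D: not entailed.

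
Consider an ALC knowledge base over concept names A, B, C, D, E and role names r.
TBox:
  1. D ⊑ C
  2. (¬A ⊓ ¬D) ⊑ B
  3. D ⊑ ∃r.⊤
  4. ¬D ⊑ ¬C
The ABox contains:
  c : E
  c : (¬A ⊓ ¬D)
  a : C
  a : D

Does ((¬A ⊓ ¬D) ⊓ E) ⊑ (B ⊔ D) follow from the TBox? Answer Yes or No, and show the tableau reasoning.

Yes

1. ((¬A ⊓ ¬D) ⊓ E) ⊑ (B ⊔ D)  ⇔  (((¬A ⊓ ¬D) ⊓ E) ⊓ (¬B ⊓ ¬D)) unsat w.r.t. T
   all branches close; clash {B, ¬B} at x₀
2. Hence ((¬A ⊓ ¬D) ⊓ E) ⊑ (B ⊔ D): entailed.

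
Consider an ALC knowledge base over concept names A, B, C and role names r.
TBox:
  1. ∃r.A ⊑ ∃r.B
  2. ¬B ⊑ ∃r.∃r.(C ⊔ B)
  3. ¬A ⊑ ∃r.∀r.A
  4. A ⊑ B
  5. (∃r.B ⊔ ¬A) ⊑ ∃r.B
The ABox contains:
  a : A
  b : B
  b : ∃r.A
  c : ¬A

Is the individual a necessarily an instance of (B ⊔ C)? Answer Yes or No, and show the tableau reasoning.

1. a : (B ⊔ C)?  L(a) = {A} ∪ {(¬B ⊓ ¬C)}
   clash {B, ¬B} at a — a ∈ (B ⊔ C)
2. Hence a : (B ⊔ C): entailed.

Yes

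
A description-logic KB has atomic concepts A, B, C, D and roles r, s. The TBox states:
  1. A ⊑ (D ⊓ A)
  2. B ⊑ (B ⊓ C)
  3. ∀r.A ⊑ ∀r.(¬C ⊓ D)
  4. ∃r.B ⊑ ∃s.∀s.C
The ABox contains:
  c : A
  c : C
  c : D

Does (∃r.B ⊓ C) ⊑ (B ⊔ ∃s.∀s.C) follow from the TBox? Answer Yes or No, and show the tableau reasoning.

Yes

1. (∃r.B ⊓ C) ⊑ (B ⊔ ∃s.∀s.C)  ⇔  ((∃r.B ⊓ C) ⊓ (¬B ⊓ ∀s.∃s.¬C)) unsat w.r.t. T
   all branches close; clash {C, ¬C} at an ∃-successor
2. Hence (∃r.B ⊓ C) ⊑ (B ⊔ ∃s.∀s.C): entailed.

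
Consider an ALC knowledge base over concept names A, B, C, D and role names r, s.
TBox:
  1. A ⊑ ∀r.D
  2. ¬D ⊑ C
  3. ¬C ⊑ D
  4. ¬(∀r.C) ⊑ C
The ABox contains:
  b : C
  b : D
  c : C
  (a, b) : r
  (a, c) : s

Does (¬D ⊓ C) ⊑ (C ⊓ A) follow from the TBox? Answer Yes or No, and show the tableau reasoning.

No

1. (¬D ⊓ C) ⊑ (C ⊓ A)  ⇔  ((¬D ⊓ C) ⊓ (¬C ⊔ ¬A)) unsat w.r.t. T
   open: L(x₀) ⊇ {C, ¬A, ¬D}
2. Hence (¬D ⊓ C) ⊑ (C ⊓ A): not entailed.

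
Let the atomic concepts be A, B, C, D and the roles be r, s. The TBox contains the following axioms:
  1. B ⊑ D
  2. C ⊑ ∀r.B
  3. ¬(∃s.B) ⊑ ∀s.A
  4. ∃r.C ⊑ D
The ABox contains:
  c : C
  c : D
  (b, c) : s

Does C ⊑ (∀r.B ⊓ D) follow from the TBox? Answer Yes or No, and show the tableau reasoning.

1. C ⊑ (∀r.B ⊓ D)  ⇔  (C ⊓ (∃r.¬B ⊔ ¬D)) unsat w.r.t. T
   apply at x₀: C⊑∀r.B
   open: L(x₀) ⊇ {C, ¬B, ¬D, ∀r.B, ∀r.¬C, …} (+ ∃-successors)
2. Hence C ⊑ (∀r.B ⊓ D): not entailed.

No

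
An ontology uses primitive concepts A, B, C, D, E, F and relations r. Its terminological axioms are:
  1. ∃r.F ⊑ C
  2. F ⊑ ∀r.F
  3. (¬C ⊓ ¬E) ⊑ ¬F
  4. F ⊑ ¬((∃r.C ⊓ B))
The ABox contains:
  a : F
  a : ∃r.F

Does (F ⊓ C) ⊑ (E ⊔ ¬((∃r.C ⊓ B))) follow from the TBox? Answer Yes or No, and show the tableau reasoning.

1. (F ⊓ C) ⊑ (E ⊔ ¬((∃r.C ⊓ B)))  ⇔  ((F ⊓ C) ⊓ (¬E ⊓ (∃r.C ⊓ B))) unsat w.r.t. T
   all branches close; clash {F, ¬F} at x₀
2. Hence (F ⊓ C) ⊑ (E ⊔ ¬((∃r.C ⊓ B))): entailed.

Yes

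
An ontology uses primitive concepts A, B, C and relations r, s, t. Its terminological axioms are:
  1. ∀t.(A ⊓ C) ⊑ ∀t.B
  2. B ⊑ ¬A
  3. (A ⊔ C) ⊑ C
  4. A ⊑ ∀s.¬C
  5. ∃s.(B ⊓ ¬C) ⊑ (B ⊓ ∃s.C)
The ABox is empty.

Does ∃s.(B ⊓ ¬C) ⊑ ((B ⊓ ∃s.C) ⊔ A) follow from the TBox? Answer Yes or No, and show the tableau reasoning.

1. ∃s.(B ⊓ ¬C) ⊑ ((B ⊓ ∃s.C) ⊔ A)  ⇔  (∃s.(B ⊓ ¬C) ⊓ ((¬B ⊔ ∀s.¬C) ⊓ ¬A)) unsat w.r.t. T
   all branches close; clash {C, ¬C} at an ∃-successor
2. Hence ∃s.(B ⊓ ¬C) ⊑ ((B ⊓ ∃s.C) ⊔ A): entailed.

Yes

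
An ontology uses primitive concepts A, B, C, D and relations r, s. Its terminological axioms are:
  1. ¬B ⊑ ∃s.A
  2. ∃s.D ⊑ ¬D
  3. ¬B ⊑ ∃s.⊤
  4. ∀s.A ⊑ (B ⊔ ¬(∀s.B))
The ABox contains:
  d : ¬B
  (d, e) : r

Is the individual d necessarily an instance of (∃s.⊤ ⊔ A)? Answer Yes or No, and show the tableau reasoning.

1. d : (∃s.⊤ ⊔ A)?  L(d) = {¬B} ∪ {(∀s.⊥ ⊓ ¬A)}
   clash ⊥ at an ∃-successor — d ∈ (∃s.⊤ ⊔ A)
2. Hence d : (∃s.⊤ ⊔ A): entailed.

Yes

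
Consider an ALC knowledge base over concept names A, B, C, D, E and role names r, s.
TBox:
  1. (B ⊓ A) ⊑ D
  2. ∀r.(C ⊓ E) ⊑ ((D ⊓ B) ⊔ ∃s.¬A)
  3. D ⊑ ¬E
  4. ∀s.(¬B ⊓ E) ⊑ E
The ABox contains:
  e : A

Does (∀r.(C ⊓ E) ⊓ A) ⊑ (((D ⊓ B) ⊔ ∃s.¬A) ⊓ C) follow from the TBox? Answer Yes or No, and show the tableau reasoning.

1. (∀r.(C ⊓ E) ⊓ A) ⊑ (((D ⊓ B) ⊔ ∃s.¬A) ⊓ C)  ⇔  ((∀r.(C ⊓ E) ⊓ A) ⊓ (((¬D ⊔ ¬B) ⊓ ∀s.A) ⊔ ¬C)) unsat w.r.t. T
   apply at x₀: ∀r.(C ⊓ E)⊑((D ⊓ B) ⊔ ∃s.¬A)
   open: L(x₀) ⊇ {A, ¬B, ¬C, ¬D, ∀r.(C ⊓ E), …} (+ ∃-successors)
2. Hence (∀r.(C ⊓ E) ⊓ A) ⊑ (((D ⊓ B) ⊔ ∃s.¬A) ⊓ C): not entailed.

No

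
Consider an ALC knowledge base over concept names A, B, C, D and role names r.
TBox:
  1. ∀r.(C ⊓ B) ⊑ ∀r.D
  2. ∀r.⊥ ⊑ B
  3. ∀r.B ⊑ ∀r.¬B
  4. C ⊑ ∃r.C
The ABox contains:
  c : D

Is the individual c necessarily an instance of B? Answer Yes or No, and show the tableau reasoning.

1. c : B?  L(c) = {D} ∪ {¬B}
   open: L(c) ⊇ {D, ¬B, ¬C, ∃r.(¬C ⊔ ¬B), ∃r.¬B, …} (+ ∃-successors) — c ∉ B possible
2. Hence c : B: not entailed.

No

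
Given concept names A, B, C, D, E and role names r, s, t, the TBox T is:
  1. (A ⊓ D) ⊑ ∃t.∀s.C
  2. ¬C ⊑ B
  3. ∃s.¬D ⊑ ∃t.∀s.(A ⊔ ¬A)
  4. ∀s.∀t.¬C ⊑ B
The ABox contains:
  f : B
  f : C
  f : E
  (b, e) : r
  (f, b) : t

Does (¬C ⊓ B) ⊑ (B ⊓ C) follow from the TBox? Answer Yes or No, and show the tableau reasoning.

1. (¬C ⊓ B) ⊑ (B ⊓ C)  ⇔  ((¬C ⊓ B) ⊓ (¬B ⊔ ¬C)) unsat w.r.t. T
   open: L(x₀) ⊇ {B, ¬A, ¬C, ∀s.D}
2. Hence (¬C ⊓ B) ⊑ (B ⊓ C): not entailed.

No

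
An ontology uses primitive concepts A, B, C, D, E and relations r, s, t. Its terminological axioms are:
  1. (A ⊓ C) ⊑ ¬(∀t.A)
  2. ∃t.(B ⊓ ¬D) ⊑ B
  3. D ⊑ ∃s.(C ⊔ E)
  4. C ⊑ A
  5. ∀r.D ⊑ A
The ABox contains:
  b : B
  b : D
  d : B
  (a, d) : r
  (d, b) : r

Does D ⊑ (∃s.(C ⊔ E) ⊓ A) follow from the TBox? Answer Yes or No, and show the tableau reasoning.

1. D ⊑ (∃s.(C ⊔ E) ⊓ A)  ⇔  (D ⊓ (∀s.(¬C ⊓ ¬E) ⊔ ¬A)) unsat w.r.t. T
   apply at x₀: D⊑∃s.(C ⊔ E)
   open: L(x₀) ⊇ {D, ¬A, ¬C, ∀t.(¬B ⊔ D), ∃r.¬D, …} (+ ∃-successors)
2. Hence D ⊑ (∃s.(C ⊔ E) ⊓ A): not entailed.

No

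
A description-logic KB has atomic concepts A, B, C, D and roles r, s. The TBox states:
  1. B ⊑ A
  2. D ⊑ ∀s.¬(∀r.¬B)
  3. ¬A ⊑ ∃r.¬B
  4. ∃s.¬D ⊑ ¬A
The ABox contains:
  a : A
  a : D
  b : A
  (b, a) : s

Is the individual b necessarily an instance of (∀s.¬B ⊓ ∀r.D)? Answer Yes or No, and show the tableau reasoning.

No

1. b : (∀s.¬B ⊓ ∀r.D)?  L(b) = {A} ∪ {(∃s.B ⊔ ∃r.¬D)}
   open: L(b) ⊇ {A, ¬D, ∀s.D, ∃s.B} (+ ∃-successors) — b ∉ (∀s.¬B ⊓ ∀r.D) possible
2. Hence b : (∀s.¬B ⊓ ∀r.D): not entailed.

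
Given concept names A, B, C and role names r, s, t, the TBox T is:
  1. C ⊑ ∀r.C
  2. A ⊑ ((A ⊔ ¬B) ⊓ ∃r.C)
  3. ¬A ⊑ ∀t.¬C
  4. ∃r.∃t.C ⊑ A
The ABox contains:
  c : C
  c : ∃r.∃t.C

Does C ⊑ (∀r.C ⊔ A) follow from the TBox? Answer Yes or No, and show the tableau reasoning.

Yes

1. C ⊑ (∀r.C ⊔ A)  ⇔  (C ⊓ (∃r.¬C ⊓ ¬A)) unsat w.r.t. T
   all branches close; clash {A, ¬A} at x₀
2. Hence C ⊑ (∀r.C ⊔ A): entailed.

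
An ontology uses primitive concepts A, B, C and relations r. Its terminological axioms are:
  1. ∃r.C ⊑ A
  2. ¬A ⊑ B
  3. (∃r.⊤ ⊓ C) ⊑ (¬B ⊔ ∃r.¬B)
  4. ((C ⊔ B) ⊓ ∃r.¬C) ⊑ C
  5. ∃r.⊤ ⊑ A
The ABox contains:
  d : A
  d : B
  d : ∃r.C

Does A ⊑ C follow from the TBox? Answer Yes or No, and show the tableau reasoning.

No

1. A ⊑ C  ⇔  (A ⊓ ¬C) unsat w.r.t. T
   open: L(x₀) ⊇ {A, ¬B, ¬C}
2. Hence A ⊑ C: not entailed.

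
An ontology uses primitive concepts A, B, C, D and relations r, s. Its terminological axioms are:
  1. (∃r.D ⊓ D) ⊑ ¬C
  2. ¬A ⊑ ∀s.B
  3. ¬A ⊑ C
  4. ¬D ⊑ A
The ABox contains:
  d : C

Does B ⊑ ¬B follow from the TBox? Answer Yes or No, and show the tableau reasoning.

1. B ⊑ ¬B  ⇔  (B ⊓ B) unsat w.r.t. T
   open: L(x₀) ⊇ {A, B, ∀r.¬D}
2. Hence B ⊑ ¬B: not entailed.

No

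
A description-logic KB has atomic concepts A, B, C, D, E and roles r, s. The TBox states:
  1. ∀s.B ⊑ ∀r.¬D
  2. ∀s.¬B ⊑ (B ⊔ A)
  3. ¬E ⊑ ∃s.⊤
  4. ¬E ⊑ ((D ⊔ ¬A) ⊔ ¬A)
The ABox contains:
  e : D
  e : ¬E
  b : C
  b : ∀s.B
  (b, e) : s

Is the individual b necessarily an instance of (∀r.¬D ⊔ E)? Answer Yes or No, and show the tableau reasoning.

1. b : (∀r.¬D ⊔ E)?  L(b) = {C, ∀s.B} ∪ {(∃r.D ⊓ ¬E)}
   clash {A, ¬A} at b — b ∈ (∀r.¬D ⊔ E)
2. Hence b : (∀r.¬D ⊔ E): entailed.

Yes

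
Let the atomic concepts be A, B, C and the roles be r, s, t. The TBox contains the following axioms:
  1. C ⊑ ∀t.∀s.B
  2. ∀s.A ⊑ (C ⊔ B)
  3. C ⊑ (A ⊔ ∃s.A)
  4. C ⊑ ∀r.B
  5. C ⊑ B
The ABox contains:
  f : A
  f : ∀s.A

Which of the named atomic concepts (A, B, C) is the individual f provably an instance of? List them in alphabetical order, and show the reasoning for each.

{A, B}

1. f : A?  L(f) = {A, ∀s.A} ∪ {¬A}
   clash {A, ¬A} at f — f ∈ A
2. f : B?  L(f) = {A, ∀s.A} ∪ {¬B}
   clash {B, ¬B} at f — f ∈ B
3. f : C?  L(f) = {A, ∀s.A} ∪ {¬C}
   apply at f: ∀s.A⊑(C ⊔ B)
   open: L(f) ⊇ {A, B, ¬C, ∀s.A} — f ∉ C possible
4. Entailed for f: {A, B}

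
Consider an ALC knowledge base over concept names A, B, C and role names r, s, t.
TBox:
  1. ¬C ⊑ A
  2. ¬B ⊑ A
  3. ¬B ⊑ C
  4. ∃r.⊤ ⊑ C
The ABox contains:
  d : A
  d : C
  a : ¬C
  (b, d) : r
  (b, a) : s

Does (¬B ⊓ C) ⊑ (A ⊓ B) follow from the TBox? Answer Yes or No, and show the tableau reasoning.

1. (¬B ⊓ C) ⊑ (A ⊓ B)  ⇔  ((¬B ⊓ C) ⊓ (¬A ⊔ ¬B)) unsat w.r.t. T
   apply at x₀: ¬B⊑A
   open: L(x₀) ⊇ {A, C, ¬B}
2. Hence (¬B ⊓ C) ⊑ (A ⊓ B): not entailed.

No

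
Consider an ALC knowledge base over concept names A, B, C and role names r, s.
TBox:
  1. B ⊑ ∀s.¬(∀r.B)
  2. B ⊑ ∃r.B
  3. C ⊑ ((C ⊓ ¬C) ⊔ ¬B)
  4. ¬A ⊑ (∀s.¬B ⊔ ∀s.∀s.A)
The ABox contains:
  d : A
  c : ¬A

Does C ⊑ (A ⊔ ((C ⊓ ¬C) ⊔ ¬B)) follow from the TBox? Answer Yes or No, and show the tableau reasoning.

Yes

1. C ⊑ (A ⊔ ((C ⊓ ¬C) ⊔ ¬B))  ⇔  (C ⊓ (¬A ⊓ ((¬C ⊔ C) ⊓ B))) unsat w.r.t. T
   all branches close; clash {B, ¬B} at x₀
2. Hence C ⊑ (A ⊔ ((C ⊓ ¬C) ⊔ ¬B)): entailed.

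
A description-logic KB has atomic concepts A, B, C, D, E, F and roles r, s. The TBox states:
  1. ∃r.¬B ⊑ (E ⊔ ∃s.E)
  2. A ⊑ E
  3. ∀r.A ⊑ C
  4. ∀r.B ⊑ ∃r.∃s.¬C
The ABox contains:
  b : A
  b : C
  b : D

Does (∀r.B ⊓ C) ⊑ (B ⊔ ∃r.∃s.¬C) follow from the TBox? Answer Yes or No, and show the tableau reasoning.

Yes

1. (∀r.B ⊓ C) ⊑ (B ⊔ ∃r.∃s.¬C)  ⇔  ((∀r.B ⊓ C) ⊓ (¬B ⊓ ∀r.∀s.C)) unsat w.r.t. T
   all branches close; clash {C, ¬C} at an ∃-successor
2. Hence (∀r.B ⊓ C) ⊑ (B ⊔ ∃r.∃s.¬C): entailed.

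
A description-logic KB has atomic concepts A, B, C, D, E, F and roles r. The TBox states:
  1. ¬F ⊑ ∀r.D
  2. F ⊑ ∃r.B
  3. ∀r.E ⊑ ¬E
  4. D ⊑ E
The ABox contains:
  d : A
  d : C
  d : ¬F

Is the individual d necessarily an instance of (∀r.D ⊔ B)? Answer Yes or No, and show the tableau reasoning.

Yes

1. d : (∀r.D ⊔ B)?  L(d) = {A, C, ¬F} ∪ {(∃r.¬D ⊓ ¬B)}
   clash {E, ¬E} at d — d ∈ (∀r.D ⊔ B)
2. Hence d : (∀r.D ⊔ B): entailed.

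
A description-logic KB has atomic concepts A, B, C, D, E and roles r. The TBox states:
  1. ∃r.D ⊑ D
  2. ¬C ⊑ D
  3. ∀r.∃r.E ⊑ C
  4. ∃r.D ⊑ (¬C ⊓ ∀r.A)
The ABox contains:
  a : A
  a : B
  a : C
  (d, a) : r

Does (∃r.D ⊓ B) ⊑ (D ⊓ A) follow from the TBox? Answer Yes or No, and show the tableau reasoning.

No

1. (∃r.D ⊓ B) ⊑ (D ⊓ A)  ⇔  ((∃r.D ⊓ B) ⊓ (¬D ⊔ ¬A)) unsat w.r.t. T
   apply at x₀: ∃r.D⊑D; ∃r.D⊑(¬C ⊓ ∀r.A)
   open: L(x₀) ⊇ {B, D, ¬A, ¬C, ∀r.A, …} (+ ∃-successors)
2. Hence (∃r.D ⊓ B) ⊑ (D ⊓ A): not entailed.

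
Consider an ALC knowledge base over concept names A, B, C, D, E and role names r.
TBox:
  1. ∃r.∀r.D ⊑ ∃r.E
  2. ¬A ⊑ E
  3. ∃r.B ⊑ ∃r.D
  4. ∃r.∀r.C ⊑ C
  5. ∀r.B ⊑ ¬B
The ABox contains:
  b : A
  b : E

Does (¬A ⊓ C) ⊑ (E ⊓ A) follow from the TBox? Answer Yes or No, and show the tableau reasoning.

No

1. (¬A ⊓ C) ⊑ (E ⊓ A)  ⇔  ((¬A ⊓ C) ⊓ (¬E ⊔ ¬A)) unsat w.r.t. T
   apply at x₀: ¬A⊑E
   open: L(x₀) ⊇ {C, E, ¬A, ∀r.¬B, ∀r.∃r.¬D, …} (+ ∃-successors)
2. Hence (¬A ⊓ C) ⊑ (E ⊓ A): not entailed.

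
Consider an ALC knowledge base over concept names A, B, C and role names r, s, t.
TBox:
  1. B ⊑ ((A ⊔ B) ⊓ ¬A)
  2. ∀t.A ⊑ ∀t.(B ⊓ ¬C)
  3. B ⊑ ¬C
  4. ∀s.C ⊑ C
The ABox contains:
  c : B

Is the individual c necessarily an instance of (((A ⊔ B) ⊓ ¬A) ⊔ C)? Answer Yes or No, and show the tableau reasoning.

1. c : (((A ⊔ B) ⊓ ¬A) ⊔ C)?  L(c) = {B} ∪ {(((¬A ⊓ ¬B) ⊔ A) ⊓ ¬C)}
   clash {A, ¬A} at c — c ∈ (((A ⊔ B) ⊓ ¬A) ⊔ C)
2. Hence c : (((A ⊔ B) ⊓ ¬A) ⊔ C): entailed.

Yes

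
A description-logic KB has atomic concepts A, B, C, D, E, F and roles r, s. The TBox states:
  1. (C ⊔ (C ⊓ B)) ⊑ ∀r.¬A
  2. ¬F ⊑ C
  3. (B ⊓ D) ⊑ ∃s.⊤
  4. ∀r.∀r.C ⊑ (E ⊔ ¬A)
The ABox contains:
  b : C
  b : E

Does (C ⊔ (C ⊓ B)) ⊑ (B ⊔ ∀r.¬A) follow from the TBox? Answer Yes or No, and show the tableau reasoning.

1. (C ⊔ (C ⊓ B)) ⊑ (B ⊔ ∀r.¬A)  ⇔  ((C ⊔ (C ⊓ B)) ⊓ (¬B ⊓ ∃r.A)) unsat w.r.t. T
   all branches close; clash {A, ¬A} at an ∃-successor
2. Hence (C ⊔ (C ⊓ B)) ⊑ (B ⊔ ∀r.¬A): entailed.

Yes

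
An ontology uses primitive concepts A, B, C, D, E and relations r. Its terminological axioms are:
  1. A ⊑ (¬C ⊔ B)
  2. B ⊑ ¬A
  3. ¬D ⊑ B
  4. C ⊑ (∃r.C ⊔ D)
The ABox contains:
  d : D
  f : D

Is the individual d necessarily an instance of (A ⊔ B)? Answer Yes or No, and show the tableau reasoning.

1. d : (A ⊔ B)?  L(d) = {D} ∪ {(¬A ⊓ ¬B)}
   open: L(d) ⊇ {D, ¬A, ¬B, ¬C} — d ∉ (A ⊔ B) possible
2. Hence d : (A ⊔ B): not entailed.

No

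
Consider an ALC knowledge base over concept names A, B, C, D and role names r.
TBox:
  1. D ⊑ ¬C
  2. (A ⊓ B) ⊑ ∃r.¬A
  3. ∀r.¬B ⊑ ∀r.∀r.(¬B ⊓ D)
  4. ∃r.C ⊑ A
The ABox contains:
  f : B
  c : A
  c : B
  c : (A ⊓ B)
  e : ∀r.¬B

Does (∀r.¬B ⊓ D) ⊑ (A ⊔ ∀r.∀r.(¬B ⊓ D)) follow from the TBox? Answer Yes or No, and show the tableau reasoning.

1. (∀r.¬B ⊓ D) ⊑ (A ⊔ ∀r.∀r.(¬B ⊓ D))  ⇔  ((∀r.¬B ⊓ D) ⊓ (¬A ⊓ ∃r.∃r.(B ⊔ ¬D))) unsat w.r.t. T
   all branches close; clash {A, ¬A} at x₀
2. Hence (∀r.¬B ⊓ D) ⊑ (A ⊔ ∀r.∀r.(¬B ⊓ D)): entailed.

Yes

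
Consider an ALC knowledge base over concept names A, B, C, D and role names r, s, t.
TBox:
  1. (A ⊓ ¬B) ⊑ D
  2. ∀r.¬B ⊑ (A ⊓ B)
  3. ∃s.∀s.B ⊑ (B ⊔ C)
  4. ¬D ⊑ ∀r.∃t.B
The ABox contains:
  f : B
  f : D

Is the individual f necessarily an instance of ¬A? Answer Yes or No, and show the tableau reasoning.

1. f : ¬A?  L(f) = {B, D} ∪ {A}
   open: L(f) ⊇ {A, B, D, ∀s.∃s.¬B, ∃r.B} (+ ∃-successors) — f ∉ ¬A possible
2. Hence f : ¬A: not entailed.

No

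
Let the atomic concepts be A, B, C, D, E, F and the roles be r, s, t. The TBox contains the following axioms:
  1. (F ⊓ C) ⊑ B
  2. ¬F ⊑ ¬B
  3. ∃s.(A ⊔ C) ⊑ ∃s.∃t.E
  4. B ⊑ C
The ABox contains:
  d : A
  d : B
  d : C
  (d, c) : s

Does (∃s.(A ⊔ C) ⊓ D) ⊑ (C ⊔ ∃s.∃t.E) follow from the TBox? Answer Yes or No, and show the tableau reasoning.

1. (∃s.(A ⊔ C) ⊓ D) ⊑ (C ⊔ ∃s.∃t.E)  ⇔  ((∃s.(A ⊔ C) ⊓ D) ⊓ (¬C ⊓ ∀s.∀t.¬E)) unsat w.r.t. T
   all branches close; clash {B, ¬B} at x₀
2. Hence (∃s.(A ⊔ C) ⊓ D) ⊑ (C ⊔ ∃s.∃t.E): entailed.

Yes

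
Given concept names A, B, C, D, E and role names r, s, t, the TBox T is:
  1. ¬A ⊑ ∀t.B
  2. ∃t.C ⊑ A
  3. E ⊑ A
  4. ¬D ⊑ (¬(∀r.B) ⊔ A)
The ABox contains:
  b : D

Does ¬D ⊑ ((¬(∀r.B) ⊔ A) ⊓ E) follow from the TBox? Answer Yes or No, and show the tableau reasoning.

No

1. ¬D ⊑ ((¬(∀r.B) ⊔ A) ⊓ E)  ⇔  (¬D ⊓ ((∀r.B ⊓ ¬A) ⊔ ¬E)) unsat w.r.t. T
   apply at x₀: ¬D⊑(¬(∀r.B) ⊔ A)
   open: L(x₀) ⊇ {A, ¬D, ¬E}
2. Hence ¬D ⊑ ((¬(∀r.B) ⊔ A) ⊓ E): not entailed.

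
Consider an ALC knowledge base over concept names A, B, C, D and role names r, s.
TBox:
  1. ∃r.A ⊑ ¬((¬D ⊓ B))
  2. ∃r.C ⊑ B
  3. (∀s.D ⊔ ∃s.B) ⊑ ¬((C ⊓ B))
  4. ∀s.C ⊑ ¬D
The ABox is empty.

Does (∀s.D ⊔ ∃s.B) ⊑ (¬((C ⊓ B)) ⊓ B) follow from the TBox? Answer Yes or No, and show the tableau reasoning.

No

1. (∀s.D ⊔ ∃s.B) ⊑ (¬((C ⊓ B)) ⊓ B)  ⇔  ((∀s.D ⊔ ∃s.B) ⊓ ((C ⊓ B) ⊔ ¬B)) unsat w.r.t. T
   apply at x₀: (∀s.D ⊔ ∃s.B)⊑¬((C ⊓ B))
   open: L(x₀) ⊇ {¬B, ∀r.¬A, ∀r.¬C, ∀s.D, ∃s.¬C} (+ ∃-successors)
2. Hence (∀s.D ⊔ ∃s.B) ⊑ (¬((C ⊓ B)) ⊓ B): not entailed.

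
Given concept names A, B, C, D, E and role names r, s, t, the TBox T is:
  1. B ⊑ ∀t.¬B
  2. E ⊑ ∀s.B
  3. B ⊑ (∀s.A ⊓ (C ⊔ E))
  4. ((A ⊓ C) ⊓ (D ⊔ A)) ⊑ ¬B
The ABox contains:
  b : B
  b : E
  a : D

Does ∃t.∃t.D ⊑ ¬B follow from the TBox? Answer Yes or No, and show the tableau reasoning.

No

1. ∃t.∃t.D ⊑ ¬B  ⇔  (∃t.∃t.D ⊓ B) unsat w.r.t. T
   apply at x₀: B⊑∀t.¬B; B⊑(∀s.A ⊓ (C ⊔ E))
   open: L(x₀) ⊇ {B, C, ¬A, ¬E, ∀s.A, …} (+ ∃-successors)
2. Hence ∃t.∃t.D ⊑ ¬B: not entailed.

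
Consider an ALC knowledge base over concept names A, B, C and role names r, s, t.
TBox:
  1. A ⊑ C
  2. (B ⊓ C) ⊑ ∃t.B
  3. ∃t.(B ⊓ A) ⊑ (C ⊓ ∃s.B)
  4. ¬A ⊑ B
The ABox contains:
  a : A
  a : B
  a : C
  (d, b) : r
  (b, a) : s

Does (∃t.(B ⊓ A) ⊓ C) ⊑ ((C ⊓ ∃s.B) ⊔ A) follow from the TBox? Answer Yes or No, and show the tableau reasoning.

1. (∃t.(B ⊓ A) ⊓ C) ⊑ ((C ⊓ ∃s.B) ⊔ A)  ⇔  ((∃t.(B ⊓ A) ⊓ C) ⊓ ((¬C ⊔ ∀s.¬B) ⊓ ¬A)) unsat w.r.t. T
   all branches close; clash {B, ¬B} at an ∃-successor
2. Hence (∃t.(B ⊓ A) ⊓ C) ⊑ ((C ⊓ ∃s.B) ⊔ A): entailed.

Yes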